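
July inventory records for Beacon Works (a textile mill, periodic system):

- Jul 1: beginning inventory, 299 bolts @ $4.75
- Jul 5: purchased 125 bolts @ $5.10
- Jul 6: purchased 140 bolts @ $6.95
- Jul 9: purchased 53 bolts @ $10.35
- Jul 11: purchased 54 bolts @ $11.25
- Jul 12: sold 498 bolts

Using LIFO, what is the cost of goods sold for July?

COGS = $3,365.05

Jul 12, 498 sold [LIFO — newest first]: 54 @ $11.25 + 53 @ $10.35 + 140 @ $6.95 + 125 @ $5.10 + 126 @ $4.75 = $3,365.05
Ending inventory: 173 @ $4.75 = $821.75
Check: goods available $4,186.80 = COGS $3,365.05 + ending $821.75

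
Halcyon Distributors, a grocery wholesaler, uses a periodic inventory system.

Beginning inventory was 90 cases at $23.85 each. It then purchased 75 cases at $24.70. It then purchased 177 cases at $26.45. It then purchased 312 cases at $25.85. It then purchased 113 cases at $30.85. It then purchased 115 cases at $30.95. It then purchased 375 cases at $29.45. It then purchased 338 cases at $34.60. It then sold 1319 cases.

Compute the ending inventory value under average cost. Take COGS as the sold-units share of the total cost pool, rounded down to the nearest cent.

Ending inventory = $8,051.54

Sale 1, sell 1319: 1319/1595 × $46,529.70 → $38,478.16
Ending inventory (cost pool remaining) = $8,051.54
Check: goods available $46,529.70 = COGS $38,478.16 + ending $8,051.54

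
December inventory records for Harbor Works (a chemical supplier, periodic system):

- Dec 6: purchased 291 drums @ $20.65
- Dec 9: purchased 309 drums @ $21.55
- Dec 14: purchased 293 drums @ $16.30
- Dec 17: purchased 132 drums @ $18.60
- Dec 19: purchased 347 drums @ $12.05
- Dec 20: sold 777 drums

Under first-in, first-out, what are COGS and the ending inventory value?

COGS = $15,553.20; ending inventory = $8,527.35

Dec 20, 777 sold [FIFO — oldest first]: 291 @ $20.65 + 309 @ $21.55 + 177 @ $16.30 = $15,553.20
Ending inventory: 116 @ $16.30 + 132 @ $18.60 + 347 @ $12.05 = $8,527.35
Check: goods available $24,080.55 = COGS $15,553.20 + ending $8,527.35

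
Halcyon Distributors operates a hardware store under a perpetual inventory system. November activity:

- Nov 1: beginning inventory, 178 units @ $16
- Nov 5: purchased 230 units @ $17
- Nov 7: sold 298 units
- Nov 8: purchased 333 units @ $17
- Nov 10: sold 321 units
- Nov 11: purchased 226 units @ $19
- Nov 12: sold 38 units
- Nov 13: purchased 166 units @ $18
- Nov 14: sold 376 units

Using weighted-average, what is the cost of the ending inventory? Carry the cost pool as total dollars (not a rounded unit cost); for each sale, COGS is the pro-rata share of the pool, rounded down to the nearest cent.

After Nov 1: 178 on hand, pool $2,848.00 (≈ $16.0000 each)
After Nov 5: 408 on hand, pool $6,758.00 (≈ $16.5637 each)
Nov 7, sell 298: 298/408 × $6,758.00 → $4,935.99
After Nov 8: 443 on hand, pool $7,483.01 (≈ $16.8917 each)
Nov 10, sell 321: 321/443 × $7,483.01 → $5,422.22
After Nov 11: 348 on hand, pool $6,354.79 (≈ $18.2609 each)
Nov 12, sell 38: 38/348 × $6,354.79 → $693.91
After Nov 13: 476 on hand, pool $8,648.88 (≈ $18.1699 each)
Nov 14, sell 376: 376/476 × $8,648.88 → $6,831.88
Total COGS = $4,935.99 + $5,422.22 + $693.91 + $6,831.88 = $17,884.00
Ending inventory (cost pool remaining) = $1,817.00

Ending inventory = $1,817.00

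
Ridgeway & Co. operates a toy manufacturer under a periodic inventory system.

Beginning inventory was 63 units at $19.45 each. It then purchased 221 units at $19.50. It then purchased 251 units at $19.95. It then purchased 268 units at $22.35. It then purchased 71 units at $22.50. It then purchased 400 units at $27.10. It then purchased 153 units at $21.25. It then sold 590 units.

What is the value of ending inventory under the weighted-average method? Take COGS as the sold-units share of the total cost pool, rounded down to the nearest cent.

Sale 1, sell 590: 590/1427 × $32,220.85 → $13,321.86
Ending inventory (cost pool remaining) = $18,898.99
Check: goods available $32,220.85 = COGS $13,321.86 + ending $18,898.99

Ending inventory = $18,898.99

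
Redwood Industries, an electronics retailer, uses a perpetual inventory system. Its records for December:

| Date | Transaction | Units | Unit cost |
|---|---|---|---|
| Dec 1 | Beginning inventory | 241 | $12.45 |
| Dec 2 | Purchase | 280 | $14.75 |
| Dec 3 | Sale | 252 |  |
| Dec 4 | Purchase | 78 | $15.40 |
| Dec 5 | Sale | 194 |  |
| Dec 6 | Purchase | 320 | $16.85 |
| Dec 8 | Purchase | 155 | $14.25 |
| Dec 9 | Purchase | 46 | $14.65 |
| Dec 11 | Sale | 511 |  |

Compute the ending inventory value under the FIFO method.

Dec 3, 252 sold [FIFO — oldest first]: 241 @ $12.45 + 11 @ $14.75 = $3,162.70
Dec 5, 194 sold [FIFO — oldest first]: 194 @ $14.75 = $2,861.50
Dec 11, 511 sold [FIFO — oldest first]: 75 @ $14.75 + 78 @ $15.40 + 320 @ $16.85 + 38 @ $14.25 = $8,240.95
Total COGS = $3,162.70 + $2,861.50 + $8,240.95 = $14,265.15
Ending inventory: 117 @ $14.25 + 46 @ $14.65 = $2,341.15

Ending inventory = $2,341.15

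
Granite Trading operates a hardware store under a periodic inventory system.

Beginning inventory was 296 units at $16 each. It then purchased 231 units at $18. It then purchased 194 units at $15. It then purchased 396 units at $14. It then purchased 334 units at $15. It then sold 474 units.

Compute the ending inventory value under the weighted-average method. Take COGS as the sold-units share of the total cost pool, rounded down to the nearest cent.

Ending inventory = $15,054.29

Sale 1, sell 474: 474/1451 × $22,358.00 → $7,303.71
Ending inventory (cost pool remaining) = $15,054.29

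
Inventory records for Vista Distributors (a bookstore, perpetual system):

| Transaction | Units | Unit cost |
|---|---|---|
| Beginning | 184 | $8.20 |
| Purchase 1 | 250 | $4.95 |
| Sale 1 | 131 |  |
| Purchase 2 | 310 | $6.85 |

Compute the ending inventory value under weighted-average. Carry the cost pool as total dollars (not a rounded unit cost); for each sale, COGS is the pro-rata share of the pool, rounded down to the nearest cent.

After Beginning: 184 on hand, pool $1,508.80 (≈ $8.2000 each)
After Purchase 1: 434 on hand, pool $2,746.30 (≈ $6.3279 each)
Sale 1, sell 131: 131/434 × $2,746.30 → $828.95
After Purchase 2: 613 on hand, pool $4,040.85 (≈ $6.5919 each)
Ending inventory (cost pool remaining) = $4,040.85

Ending inventory = $4,040.85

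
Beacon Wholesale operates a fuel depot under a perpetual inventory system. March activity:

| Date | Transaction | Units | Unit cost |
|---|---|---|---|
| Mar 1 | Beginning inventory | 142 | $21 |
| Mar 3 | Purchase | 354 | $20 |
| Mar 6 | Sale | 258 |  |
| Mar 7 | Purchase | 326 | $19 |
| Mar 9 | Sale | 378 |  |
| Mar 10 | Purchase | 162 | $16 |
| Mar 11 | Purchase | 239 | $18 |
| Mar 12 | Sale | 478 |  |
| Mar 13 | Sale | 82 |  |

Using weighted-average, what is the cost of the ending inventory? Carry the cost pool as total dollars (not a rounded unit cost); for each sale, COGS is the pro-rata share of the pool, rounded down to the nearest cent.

Ending inventory = $484.30

After Mar 1: 142 on hand, pool $2,982.00 (≈ $21.0000 each)
After Mar 3: 496 on hand, pool $10,062.00 (≈ $20.2863 each)
Mar 6, sell 258: 258/496 × $10,062.00 → $5,233.86
After Mar 7: 564 on hand, pool $11,022.14 (≈ $19.5428 each)
Mar 9, sell 378: 378/564 × $11,022.14 → $7,387.17
After Mar 10: 348 on hand, pool $6,226.97 (≈ $17.8936 each)
After Mar 11: 587 on hand, pool $10,528.97 (≈ $17.9369 each)
Mar 12, sell 478: 478/587 × $10,528.97 → $8,573.84
Mar 13, sell 82: 82/109 × $1,955.13 → $1,470.83
Total COGS = $5,233.86 + $7,387.17 + $8,573.84 + $1,470.83 = $22,665.70
Ending inventory (cost pool remaining) = $484.30
Check: goods available $23,150.00 = COGS $22,665.70 + ending $484.30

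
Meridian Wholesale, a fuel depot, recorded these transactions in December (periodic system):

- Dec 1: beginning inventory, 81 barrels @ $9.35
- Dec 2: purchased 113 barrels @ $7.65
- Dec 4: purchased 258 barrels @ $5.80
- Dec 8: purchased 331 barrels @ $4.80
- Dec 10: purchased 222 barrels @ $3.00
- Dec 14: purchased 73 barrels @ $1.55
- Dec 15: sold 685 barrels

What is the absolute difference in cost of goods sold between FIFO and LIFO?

FIFO COGS: 81 @ $9.35 + 113 @ $7.65 + 258 @ $5.80 + 233 @ $4.80 = $4,236.60
LIFO COGS: 73 @ $1.55 + 222 @ $3.00 + 331 @ $4.80 + 59 @ $5.80 = $2,710.15
Difference = |$4,236.60 − $2,710.15| = $1,526.45

$1,526.45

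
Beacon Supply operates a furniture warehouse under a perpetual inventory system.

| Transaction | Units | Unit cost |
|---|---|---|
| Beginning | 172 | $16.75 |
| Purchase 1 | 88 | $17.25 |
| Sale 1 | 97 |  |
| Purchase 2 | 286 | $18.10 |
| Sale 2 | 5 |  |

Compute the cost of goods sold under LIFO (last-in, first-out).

Sale 1 (97) [LIFO — newest first]: 88 @ $17.25 + 9 @ $16.75 = $1,668.75
Sale 2 (5) [LIFO — newest first]: 5 @ $18.10 = $90.50
Total COGS = $1,668.75 + $90.50 = $1,759.25
Ending inventory: 163 @ $16.75 + 281 @ $18.10 = $7,816.35

COGS = $1,759.25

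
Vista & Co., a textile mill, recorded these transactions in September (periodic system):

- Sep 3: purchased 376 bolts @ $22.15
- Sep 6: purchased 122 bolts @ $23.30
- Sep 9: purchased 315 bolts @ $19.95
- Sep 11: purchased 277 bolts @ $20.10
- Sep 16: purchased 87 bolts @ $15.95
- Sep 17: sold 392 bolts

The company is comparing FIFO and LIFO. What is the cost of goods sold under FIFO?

FIFO COGS: 376 @ $22.15 + 16 @ $23.30 = $8,701.20
LIFO COGS: 87 @ $15.95 + 277 @ $20.10 + 28 @ $19.95 = $7,513.95

COGS = $8,701.20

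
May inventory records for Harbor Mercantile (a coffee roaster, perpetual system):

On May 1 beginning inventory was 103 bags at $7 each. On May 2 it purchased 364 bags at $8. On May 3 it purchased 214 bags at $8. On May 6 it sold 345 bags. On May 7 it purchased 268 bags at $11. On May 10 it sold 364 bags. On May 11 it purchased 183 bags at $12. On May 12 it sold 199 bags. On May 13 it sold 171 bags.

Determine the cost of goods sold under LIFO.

May 6, 345 sold [LIFO — newest first]: 214 @ $8 + 131 @ $8 = $2,760
May 10, 364 sold [LIFO — newest first]: 268 @ $11 + 96 @ $8 = $3,716
May 12, 199 sold [LIFO — newest first]: 183 @ $12 + 16 @ $8 = $2,324
May 13, 171 sold [LIFO — newest first]: 121 @ $8 + 50 @ $7 = $1,318
Total COGS = $2,760 + $3,716 + $2,324 + $1,318 = $10,118
Ending inventory: 53 @ $7 = $371

COGS = $10,118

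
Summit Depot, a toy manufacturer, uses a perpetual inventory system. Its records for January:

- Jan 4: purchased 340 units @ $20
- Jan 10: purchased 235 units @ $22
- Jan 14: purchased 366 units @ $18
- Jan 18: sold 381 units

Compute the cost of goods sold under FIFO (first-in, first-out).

COGS = $7,702

Jan 18, 381 sold [FIFO — oldest first]: 340 @ $20 + 41 @ $22 = $7,702
Ending inventory: 194 @ $22 + 366 @ $18 = $10,856
Check: goods available $18,558 = COGS $7,702 + ending $10,856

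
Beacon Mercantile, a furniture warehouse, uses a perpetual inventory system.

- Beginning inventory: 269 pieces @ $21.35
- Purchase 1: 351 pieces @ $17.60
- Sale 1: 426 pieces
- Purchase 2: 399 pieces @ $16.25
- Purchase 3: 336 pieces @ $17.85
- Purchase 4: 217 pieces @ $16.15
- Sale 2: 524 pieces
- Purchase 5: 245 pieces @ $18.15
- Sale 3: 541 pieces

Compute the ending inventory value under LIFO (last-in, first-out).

Ending inventory = $6,286.90

Sale 1 (426) [LIFO — newest first]: 351 @ $17.60 + 75 @ $21.35 = $7,778.85
Sale 2 (524) [LIFO — newest first]: 217 @ $16.15 + 307 @ $17.85 = $8,984.50
Sale 3 (541) [LIFO — newest first]: 245 @ $18.15 + 29 @ $17.85 + 267 @ $16.25 = $9,303.15
Total COGS = $7,778.85 + $8,984.50 + $9,303.15 = $26,066.50
Ending inventory: 194 @ $21.35 + 132 @ $16.25 = $6,286.90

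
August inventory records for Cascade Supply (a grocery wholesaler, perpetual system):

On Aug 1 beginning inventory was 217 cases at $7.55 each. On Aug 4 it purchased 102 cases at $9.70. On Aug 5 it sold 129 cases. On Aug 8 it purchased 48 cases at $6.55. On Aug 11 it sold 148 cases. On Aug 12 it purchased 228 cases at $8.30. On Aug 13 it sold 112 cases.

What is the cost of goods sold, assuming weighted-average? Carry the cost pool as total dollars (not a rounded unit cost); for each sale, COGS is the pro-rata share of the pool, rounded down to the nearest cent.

COGS = $3,148.23

After Aug 1: 217 on hand, pool $1,638.35 (≈ $7.5500 each)
After Aug 4: 319 on hand, pool $2,627.75 (≈ $8.2375 each)
Aug 5, sell 129: 129/319 × $2,627.75 → $1,062.63
After Aug 8: 238 on hand, pool $1,879.52 (≈ $7.8971 each)
Aug 11, sell 148: 148/238 × $1,879.52 → $1,168.77
After Aug 12: 318 on hand, pool $2,603.15 (≈ $8.1860 each)
Aug 13, sell 112: 112/318 × $2,603.15 → $916.83
Total COGS = $1,062.63 + $1,168.77 + $916.83 = $3,148.23
Ending inventory (cost pool remaining) = $1,686.32
Check: goods available $4,834.55 = COGS $3,148.23 + ending $1,686.32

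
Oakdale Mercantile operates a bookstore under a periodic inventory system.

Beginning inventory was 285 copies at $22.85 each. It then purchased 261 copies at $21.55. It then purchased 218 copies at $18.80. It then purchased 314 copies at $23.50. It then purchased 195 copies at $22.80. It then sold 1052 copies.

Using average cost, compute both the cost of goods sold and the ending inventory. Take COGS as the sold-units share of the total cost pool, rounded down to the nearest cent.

COGS = $23,188.79; ending inventory = $4,871.41

Sale 1, sell 1052: 1052/1273 × $28,060.20 → $23,188.79
Ending inventory (cost pool remaining) = $4,871.41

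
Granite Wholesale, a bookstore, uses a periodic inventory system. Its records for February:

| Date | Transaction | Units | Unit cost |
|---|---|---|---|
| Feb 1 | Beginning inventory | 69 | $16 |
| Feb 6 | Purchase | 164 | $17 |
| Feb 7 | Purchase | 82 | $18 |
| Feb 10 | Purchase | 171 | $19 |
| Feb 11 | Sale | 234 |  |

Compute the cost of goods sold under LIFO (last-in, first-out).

Feb 11, 234 sold [LIFO — newest first]: 171 @ $19 + 63 @ $18 = $4,383
Ending inventory: 69 @ $16 + 164 @ $17 + 19 @ $18 = $4,234
Check: goods available $8,617 = COGS $4,383 + ending $4,234

COGS = $4,383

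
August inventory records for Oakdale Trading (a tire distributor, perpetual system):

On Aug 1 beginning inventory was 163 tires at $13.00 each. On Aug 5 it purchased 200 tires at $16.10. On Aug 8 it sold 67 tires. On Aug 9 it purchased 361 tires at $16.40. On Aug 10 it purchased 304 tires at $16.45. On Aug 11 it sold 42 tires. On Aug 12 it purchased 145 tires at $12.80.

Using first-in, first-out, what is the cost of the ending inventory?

Aug 8, 67 sold [FIFO — oldest first]: 67 @ $13.00 = $871.00
Aug 11, 42 sold [FIFO — oldest first]: 42 @ $13.00 = $546.00
Total COGS = $871.00 + $546.00 = $1,417.00
Ending inventory: 54 @ $13.00 + 200 @ $16.10 + 361 @ $16.40 + 304 @ $16.45 + 145 @ $12.80 = $16,699.20

Ending inventory = $16,699.20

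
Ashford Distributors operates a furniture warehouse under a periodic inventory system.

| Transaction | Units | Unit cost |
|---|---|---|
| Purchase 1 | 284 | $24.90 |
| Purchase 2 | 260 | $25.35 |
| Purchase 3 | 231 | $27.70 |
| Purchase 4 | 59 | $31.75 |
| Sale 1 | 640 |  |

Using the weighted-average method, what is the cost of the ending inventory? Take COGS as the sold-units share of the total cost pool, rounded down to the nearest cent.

Ending inventory = $5,102.29

Sale 1, sell 640: 640/834 × $21,934.55 → $16,832.26
Ending inventory (cost pool remaining) = $5,102.29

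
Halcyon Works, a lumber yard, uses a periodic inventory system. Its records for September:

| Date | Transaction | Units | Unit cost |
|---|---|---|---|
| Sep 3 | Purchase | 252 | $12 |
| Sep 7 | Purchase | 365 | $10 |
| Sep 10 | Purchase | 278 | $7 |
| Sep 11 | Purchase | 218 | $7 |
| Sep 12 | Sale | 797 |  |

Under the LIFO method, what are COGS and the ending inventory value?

COGS = $6,482; ending inventory = $3,664

Sep 12, 797 sold [LIFO — newest first]: 218 @ $7 + 278 @ $7 + 301 @ $10 = $6,482
Ending inventory: 252 @ $12 + 64 @ $10 = $3,664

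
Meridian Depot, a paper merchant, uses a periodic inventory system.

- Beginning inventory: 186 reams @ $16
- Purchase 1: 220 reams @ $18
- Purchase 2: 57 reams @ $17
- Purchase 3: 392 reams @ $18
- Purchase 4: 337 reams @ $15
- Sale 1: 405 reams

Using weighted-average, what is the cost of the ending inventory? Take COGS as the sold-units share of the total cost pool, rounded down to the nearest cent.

Ending inventory = $13,215.27

Sale 1, sell 405: 405/1192 × $20,016.00 → $6,800.73
Ending inventory (cost pool remaining) = $13,215.27
Check: goods available $20,016.00 = COGS $6,800.73 + ending $13,215.27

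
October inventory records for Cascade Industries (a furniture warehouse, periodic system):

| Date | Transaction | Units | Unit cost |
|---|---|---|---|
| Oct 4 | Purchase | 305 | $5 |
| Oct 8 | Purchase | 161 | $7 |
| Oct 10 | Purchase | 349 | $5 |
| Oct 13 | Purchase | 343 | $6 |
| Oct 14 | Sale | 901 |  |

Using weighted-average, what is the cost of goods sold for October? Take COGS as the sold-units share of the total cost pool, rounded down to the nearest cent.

Oct 14, sell 901: 901/1158 × $6,455.00 → $5,022.41
Ending inventory (cost pool remaining) = $1,432.59
Check: goods available $6,455.00 = COGS $5,022.41 + ending $1,432.59

COGS = $5,022.41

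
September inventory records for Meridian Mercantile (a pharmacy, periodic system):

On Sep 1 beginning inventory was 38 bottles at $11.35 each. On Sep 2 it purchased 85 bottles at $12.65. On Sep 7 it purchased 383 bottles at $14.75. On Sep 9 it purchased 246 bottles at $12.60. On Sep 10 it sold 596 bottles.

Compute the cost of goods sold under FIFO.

COGS = $8,289.80

Sep 10, 596 sold [FIFO — oldest first]: 38 @ $11.35 + 85 @ $12.65 + 383 @ $14.75 + 90 @ $12.60 = $8,289.80
Ending inventory: 156 @ $12.60 = $1,965.60
Check: goods available $10,255.40 = COGS $8,289.80 + ending $1,965.60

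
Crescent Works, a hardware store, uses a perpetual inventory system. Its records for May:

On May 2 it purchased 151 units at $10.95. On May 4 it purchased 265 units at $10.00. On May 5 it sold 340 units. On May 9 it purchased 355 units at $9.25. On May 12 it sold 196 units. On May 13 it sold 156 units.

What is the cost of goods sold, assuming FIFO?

May 5, 340 sold [FIFO — oldest first]: 151 @ $10.95 + 189 @ $10.00 = $3,543.45
May 12, 196 sold [FIFO — oldest first]: 76 @ $10.00 + 120 @ $9.25 = $1,870.00
May 13, 156 sold [FIFO — oldest first]: 156 @ $9.25 = $1,443.00
Total COGS = $3,543.45 + $1,870.00 + $1,443.00 = $6,856.45
Ending inventory: 79 @ $9.25 = $730.75

COGS = $6,856.45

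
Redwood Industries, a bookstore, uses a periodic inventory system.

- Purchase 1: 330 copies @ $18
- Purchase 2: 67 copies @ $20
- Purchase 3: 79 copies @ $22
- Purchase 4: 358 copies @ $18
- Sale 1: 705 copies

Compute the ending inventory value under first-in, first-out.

Sale 1 (705) [FIFO — oldest first]: 330 @ $18 + 67 @ $20 + 79 @ $22 + 229 @ $18 = $13,140
Ending inventory: 129 @ $18 = $2,322

Ending inventory = $2,322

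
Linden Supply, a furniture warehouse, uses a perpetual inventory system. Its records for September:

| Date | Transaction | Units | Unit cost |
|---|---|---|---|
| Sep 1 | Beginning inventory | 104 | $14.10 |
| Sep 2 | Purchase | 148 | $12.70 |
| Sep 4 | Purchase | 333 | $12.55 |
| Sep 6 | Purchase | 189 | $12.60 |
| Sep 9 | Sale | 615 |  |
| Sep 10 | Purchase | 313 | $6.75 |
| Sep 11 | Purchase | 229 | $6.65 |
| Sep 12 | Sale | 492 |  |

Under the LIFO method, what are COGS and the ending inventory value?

COGS = $11,039.75; ending inventory = $2,502.40

Sep 9, 615 sold [LIFO — newest first]: 189 @ $12.60 + 333 @ $12.55 + 93 @ $12.70 = $7,741.65
Sep 12, 492 sold [LIFO — newest first]: 229 @ $6.65 + 263 @ $6.75 = $3,298.10
Total COGS = $7,741.65 + $3,298.10 = $11,039.75
Ending inventory: 104 @ $14.10 + 55 @ $12.70 + 50 @ $6.75 = $2,502.40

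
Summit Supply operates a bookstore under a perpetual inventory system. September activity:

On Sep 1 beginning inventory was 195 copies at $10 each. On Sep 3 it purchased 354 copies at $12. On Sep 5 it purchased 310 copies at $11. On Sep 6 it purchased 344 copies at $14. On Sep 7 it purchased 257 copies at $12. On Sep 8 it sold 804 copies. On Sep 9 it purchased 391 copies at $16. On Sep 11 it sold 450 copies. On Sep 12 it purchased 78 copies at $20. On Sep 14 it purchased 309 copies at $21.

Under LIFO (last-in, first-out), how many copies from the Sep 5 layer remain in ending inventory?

48

Sep 8, 804 sold [LIFO — newest first]: 257 @ $12 + 344 @ $14 + 203 @ $11 = $10,133
Sep 11, 450 sold [LIFO — newest first]: 391 @ $16 + 59 @ $11 = $6,905
Total COGS = $10,133 + $6,905 = $17,038
Ending inventory: 195 @ $10 + 354 @ $12 + 48 @ $11 + 78 @ $20 + 309 @ $21 = $14,775
Check: goods available $31,813 = COGS $17,038 + ending $14,775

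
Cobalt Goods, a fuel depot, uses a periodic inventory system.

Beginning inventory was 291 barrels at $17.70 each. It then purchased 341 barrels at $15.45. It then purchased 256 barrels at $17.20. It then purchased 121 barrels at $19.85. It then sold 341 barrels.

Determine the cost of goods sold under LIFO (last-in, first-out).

COGS = $6,185.85

Sale 1 (341) [LIFO — newest first]: 121 @ $19.85 + 220 @ $17.20 = $6,185.85
Ending inventory: 291 @ $17.70 + 341 @ $15.45 + 36 @ $17.20 = $11,038.35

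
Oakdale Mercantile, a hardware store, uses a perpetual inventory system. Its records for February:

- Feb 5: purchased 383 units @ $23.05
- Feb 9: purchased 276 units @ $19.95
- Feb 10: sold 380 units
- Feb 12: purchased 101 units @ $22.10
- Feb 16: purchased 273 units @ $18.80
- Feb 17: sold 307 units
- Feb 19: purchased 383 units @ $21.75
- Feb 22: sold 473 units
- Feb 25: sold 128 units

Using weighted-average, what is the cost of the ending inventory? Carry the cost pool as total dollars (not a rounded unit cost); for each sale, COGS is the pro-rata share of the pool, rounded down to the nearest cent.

After Feb 5: 383 on hand, pool $8,828.15 (≈ $23.0500 each)
After Feb 9: 659 on hand, pool $14,334.35 (≈ $21.7517 each)
Feb 10, sell 380: 380/659 × $14,334.35 → $8,265.63
After Feb 12: 380 on hand, pool $8,300.82 (≈ $21.8443 each)
After Feb 16: 653 on hand, pool $13,433.22 (≈ $20.5715 each)
Feb 17, sell 307: 307/653 × $13,433.22 → $6,315.46
After Feb 19: 729 on hand, pool $15,448.01 (≈ $21.1907 each)
Feb 22, sell 473: 473/729 × $15,448.01 → $10,023.19
Feb 25, sell 128: 128/256 × $5,424.82 → $2,712.41
Total COGS = $8,265.63 + $6,315.46 + $10,023.19 + $2,712.41 = $27,316.69
Ending inventory (cost pool remaining) = $2,712.41

Ending inventory = $2,712.41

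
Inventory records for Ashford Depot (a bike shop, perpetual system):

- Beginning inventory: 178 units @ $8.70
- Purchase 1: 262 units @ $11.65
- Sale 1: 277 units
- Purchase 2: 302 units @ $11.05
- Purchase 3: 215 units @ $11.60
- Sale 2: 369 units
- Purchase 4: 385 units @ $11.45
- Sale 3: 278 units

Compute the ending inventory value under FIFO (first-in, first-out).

Ending inventory = $4,791.05

Sale 1 (277) [FIFO — oldest first]: 178 @ $8.70 + 99 @ $11.65 = $2,701.95
Sale 2 (369) [FIFO — oldest first]: 163 @ $11.65 + 206 @ $11.05 = $4,175.25
Sale 3 (278) [FIFO — oldest first]: 96 @ $11.05 + 182 @ $11.60 = $3,172.00
Total COGS = $2,701.95 + $4,175.25 + $3,172.00 = $10,049.20
Ending inventory: 33 @ $11.60 + 385 @ $11.45 = $4,791.05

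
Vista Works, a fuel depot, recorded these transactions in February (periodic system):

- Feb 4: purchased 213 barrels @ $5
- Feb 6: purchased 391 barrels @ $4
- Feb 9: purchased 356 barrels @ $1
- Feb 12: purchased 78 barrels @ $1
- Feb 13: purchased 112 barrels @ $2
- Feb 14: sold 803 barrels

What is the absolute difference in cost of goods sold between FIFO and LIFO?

FIFO COGS: 213 @ $5 + 391 @ $4 + 199 @ $1 = $2,828
LIFO COGS: 112 @ $2 + 78 @ $1 + 356 @ $1 + 257 @ $4 = $1,686
Difference = |$2,828 − $1,686| = $1,142

$1,142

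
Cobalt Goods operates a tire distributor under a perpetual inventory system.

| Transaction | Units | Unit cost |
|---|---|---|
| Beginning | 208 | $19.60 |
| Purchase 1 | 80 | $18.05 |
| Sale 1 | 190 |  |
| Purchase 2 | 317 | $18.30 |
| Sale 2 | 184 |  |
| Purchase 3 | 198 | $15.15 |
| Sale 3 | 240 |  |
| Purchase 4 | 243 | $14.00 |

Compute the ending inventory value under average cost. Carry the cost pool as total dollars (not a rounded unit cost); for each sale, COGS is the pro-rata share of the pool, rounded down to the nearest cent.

After Beginning: 208 on hand, pool $4,076.80 (≈ $19.6000 each)
After Purchase 1: 288 on hand, pool $5,520.80 (≈ $19.1694 each)
Sale 1, sell 190: 190/288 × $5,520.80 → $3,642.19
After Purchase 2: 415 on hand, pool $7,679.71 (≈ $18.5053 each)
Sale 2, sell 184: 184/415 × $7,679.71 → $3,404.97
After Purchase 3: 429 on hand, pool $7,274.44 (≈ $16.9567 each)
Sale 3, sell 240: 240/429 × $7,274.44 → $4,069.61
After Purchase 4: 432 on hand, pool $6,606.83 (≈ $15.2936 each)
Total COGS = $3,642.19 + $3,404.97 + $4,069.61 = $11,116.77
Ending inventory (cost pool remaining) = $6,606.83

Ending inventory = $6,606.83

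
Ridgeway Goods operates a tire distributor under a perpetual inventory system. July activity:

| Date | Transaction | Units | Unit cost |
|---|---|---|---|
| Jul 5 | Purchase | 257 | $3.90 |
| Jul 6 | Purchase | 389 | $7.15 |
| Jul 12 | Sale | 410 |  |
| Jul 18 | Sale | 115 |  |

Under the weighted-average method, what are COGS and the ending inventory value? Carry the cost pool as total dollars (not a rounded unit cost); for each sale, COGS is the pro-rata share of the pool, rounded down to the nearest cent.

COGS = $3,074.94; ending inventory = $708.71

After Jul 5: 257 on hand, pool $1,002.30 (≈ $3.9000 each)
After Jul 6: 646 on hand, pool $3,783.65 (≈ $5.8570 each)
Jul 12, sell 410: 410/646 × $3,783.65 → $2,401.38
Jul 18, sell 115: 115/236 × $1,382.27 → $673.56
Total COGS = $2,401.38 + $673.56 = $3,074.94
Ending inventory (cost pool remaining) = $708.71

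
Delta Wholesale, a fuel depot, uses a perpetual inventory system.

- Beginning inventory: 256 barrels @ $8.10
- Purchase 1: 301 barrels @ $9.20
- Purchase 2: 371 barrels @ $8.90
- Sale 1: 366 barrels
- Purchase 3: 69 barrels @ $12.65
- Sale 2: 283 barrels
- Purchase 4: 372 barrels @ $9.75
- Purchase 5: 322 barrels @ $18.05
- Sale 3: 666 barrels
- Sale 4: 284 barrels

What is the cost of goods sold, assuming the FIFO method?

Sale 1 (366) [FIFO — oldest first]: 256 @ $8.10 + 110 @ $9.20 = $3,085.60
Sale 2 (283) [FIFO — oldest first]: 191 @ $9.20 + 92 @ $8.90 = $2,576.00
Sale 3 (666) [FIFO — oldest first]: 279 @ $8.90 + 69 @ $12.65 + 318 @ $9.75 = $6,456.45
Sale 4 (284) [FIFO — oldest first]: 54 @ $9.75 + 230 @ $18.05 = $4,678.00
Total COGS = $3,085.60 + $2,576.00 + $6,456.45 + $4,678.00 = $16,796.05
Ending inventory: 92 @ $18.05 = $1,660.60
Check: goods available $18,456.65 = COGS $16,796.05 + ending $1,660.60

COGS = $16,796.05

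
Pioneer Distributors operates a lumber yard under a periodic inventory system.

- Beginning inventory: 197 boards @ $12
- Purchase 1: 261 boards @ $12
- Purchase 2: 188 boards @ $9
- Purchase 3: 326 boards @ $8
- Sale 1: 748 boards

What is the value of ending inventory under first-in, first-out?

Ending inventory = $1,792

Sale 1 (748) [FIFO — oldest first]: 197 @ $12 + 261 @ $12 + 188 @ $9 + 102 @ $8 = $8,004
Ending inventory: 224 @ $8 = $1,792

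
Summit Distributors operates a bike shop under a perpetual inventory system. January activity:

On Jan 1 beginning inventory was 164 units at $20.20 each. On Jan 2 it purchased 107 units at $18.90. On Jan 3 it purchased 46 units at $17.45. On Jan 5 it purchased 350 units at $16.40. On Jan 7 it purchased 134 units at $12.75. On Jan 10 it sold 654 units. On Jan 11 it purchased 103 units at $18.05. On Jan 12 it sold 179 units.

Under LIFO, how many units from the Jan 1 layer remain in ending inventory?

Jan 10, 654 sold [LIFO — newest first]: 134 @ $12.75 + 350 @ $16.40 + 46 @ $17.45 + 107 @ $18.90 + 17 @ $20.20 = $10,616.90
Jan 12, 179 sold [LIFO — newest first]: 103 @ $18.05 + 76 @ $20.20 = $3,394.35
Total COGS = $10,616.90 + $3,394.35 = $14,011.25
Ending inventory: 71 @ $20.20 = $1,434.20

71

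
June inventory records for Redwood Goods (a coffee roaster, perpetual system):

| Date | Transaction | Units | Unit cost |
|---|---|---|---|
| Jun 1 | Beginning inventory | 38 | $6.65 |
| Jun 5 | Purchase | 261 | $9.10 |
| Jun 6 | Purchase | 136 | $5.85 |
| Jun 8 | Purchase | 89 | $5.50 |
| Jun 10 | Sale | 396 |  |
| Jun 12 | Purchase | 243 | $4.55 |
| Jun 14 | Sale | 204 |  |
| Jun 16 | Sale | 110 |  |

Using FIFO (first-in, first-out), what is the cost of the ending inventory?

Jun 10, 396 sold [FIFO — oldest first]: 38 @ $6.65 + 261 @ $9.10 + 97 @ $5.85 = $3,195.25
Jun 14, 204 sold [FIFO — oldest first]: 39 @ $5.85 + 89 @ $5.50 + 76 @ $4.55 = $1,063.45
Jun 16, 110 sold [FIFO — oldest first]: 110 @ $4.55 = $500.50
Total COGS = $3,195.25 + $1,063.45 + $500.50 = $4,759.20
Ending inventory: 57 @ $4.55 = $259.35
Check: goods available $5,018.55 = COGS $4,759.20 + ending $259.35

Ending inventory = $259.35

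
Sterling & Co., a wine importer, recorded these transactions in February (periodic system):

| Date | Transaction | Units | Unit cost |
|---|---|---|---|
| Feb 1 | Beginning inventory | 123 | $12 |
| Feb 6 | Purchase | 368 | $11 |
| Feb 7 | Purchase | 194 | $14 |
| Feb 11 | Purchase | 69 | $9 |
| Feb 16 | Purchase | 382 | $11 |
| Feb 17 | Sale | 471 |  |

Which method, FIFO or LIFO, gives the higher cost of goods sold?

FIFO

FIFO COGS: 123 @ $12 + 348 @ $11 = $5,304
LIFO COGS: 382 @ $11 + 69 @ $9 + 20 @ $14 = $5,103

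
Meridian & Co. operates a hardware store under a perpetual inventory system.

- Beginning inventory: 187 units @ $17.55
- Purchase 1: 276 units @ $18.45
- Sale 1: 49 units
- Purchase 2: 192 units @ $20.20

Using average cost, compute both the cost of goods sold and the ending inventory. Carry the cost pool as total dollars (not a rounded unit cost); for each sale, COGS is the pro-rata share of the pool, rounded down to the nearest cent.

After Beginning: 187 on hand, pool $3,281.85 (≈ $17.5500 each)
After Purchase 1: 463 on hand, pool $8,374.05 (≈ $18.0865 each)
Sale 1, sell 49: 49/463 × $8,374.05 → $886.23
After Purchase 2: 606 on hand, pool $11,366.22 (≈ $18.7561 each)
Ending inventory (cost pool remaining) = $11,366.22
Check: goods available $12,252.45 = COGS $886.23 + ending $11,366.22

COGS = $886.23; ending inventory = $11,366.22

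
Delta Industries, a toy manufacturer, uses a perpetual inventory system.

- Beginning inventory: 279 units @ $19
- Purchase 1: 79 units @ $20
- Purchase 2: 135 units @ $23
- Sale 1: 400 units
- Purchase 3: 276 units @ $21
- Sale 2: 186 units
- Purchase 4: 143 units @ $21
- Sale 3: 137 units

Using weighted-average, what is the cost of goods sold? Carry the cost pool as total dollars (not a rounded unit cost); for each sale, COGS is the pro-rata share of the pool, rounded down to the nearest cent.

COGS = $14,835.90

After Beginning: 279 on hand, pool $5,301.00 (≈ $19.0000 each)
After Purchase 1: 358 on hand, pool $6,881.00 (≈ $19.2207 each)
After Purchase 2: 493 on hand, pool $9,986.00 (≈ $20.2556 each)
Sale 1, sell 400: 400/493 × $9,986.00 → $8,102.23
After Purchase 3: 369 on hand, pool $7,679.77 (≈ $20.8124 each)
Sale 2, sell 186: 186/369 × $7,679.77 → $3,871.10
After Purchase 4: 326 on hand, pool $6,811.67 (≈ $20.8947 each)
Sale 3, sell 137: 137/326 × $6,811.67 → $2,862.57
Total COGS = $8,102.23 + $3,871.10 + $2,862.57 = $14,835.90
Ending inventory (cost pool remaining) = $3,949.10
Check: goods available $18,785.00 = COGS $14,835.90 + ending $3,949.10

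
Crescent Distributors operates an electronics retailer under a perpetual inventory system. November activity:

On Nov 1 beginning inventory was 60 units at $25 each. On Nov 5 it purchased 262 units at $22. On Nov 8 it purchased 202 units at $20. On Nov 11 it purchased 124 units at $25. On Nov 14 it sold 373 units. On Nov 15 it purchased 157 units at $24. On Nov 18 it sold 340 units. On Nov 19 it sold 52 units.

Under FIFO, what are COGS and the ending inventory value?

Nov 14, 373 sold [FIFO — oldest first]: 60 @ $25 + 262 @ $22 + 51 @ $20 = $8,284
Nov 18, 340 sold [FIFO — oldest first]: 151 @ $20 + 124 @ $25 + 65 @ $24 = $7,680
Nov 19, 52 sold [FIFO — oldest first]: 52 @ $24 = $1,248
Total COGS = $8,284 + $7,680 + $1,248 = $17,212
Ending inventory: 40 @ $24 = $960

COGS = $17,212; ending inventory = $960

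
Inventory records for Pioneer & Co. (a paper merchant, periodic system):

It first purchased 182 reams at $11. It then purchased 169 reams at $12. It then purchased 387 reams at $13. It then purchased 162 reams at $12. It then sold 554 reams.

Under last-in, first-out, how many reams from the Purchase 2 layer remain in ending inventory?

Sale 1 (554) [LIFO — newest first]: 162 @ $12 + 387 @ $13 + 5 @ $12 = $7,035
Ending inventory: 182 @ $11 + 164 @ $12 = $3,970

164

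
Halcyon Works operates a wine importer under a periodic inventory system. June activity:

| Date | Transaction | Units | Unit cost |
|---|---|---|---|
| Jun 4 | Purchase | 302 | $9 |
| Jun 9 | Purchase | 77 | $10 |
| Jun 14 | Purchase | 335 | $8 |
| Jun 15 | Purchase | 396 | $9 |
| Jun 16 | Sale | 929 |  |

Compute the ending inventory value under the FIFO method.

Jun 16, 929 sold [FIFO — oldest first]: 302 @ $9 + 77 @ $10 + 335 @ $8 + 215 @ $9 = $8,103
Ending inventory: 181 @ $9 = $1,629

Ending inventory = $1,629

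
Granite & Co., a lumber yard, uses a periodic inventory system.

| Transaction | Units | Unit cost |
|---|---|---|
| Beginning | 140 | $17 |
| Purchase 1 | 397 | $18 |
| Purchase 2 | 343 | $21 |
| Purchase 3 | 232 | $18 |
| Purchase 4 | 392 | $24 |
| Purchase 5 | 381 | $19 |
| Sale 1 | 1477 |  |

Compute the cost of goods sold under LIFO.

COGS = $30,348

Sale 1 (1477) [LIFO — newest first]: 381 @ $19 + 392 @ $24 + 232 @ $18 + 343 @ $21 + 129 @ $18 = $30,348
Ending inventory: 140 @ $17 + 268 @ $18 = $7,204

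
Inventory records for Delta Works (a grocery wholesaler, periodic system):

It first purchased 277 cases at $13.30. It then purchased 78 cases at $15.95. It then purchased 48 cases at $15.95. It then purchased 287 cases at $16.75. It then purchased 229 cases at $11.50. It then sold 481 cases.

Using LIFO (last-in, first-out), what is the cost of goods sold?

Sale 1 (481) [LIFO — newest first]: 229 @ $11.50 + 252 @ $16.75 = $6,854.50
Ending inventory: 277 @ $13.30 + 78 @ $15.95 + 48 @ $15.95 + 35 @ $16.75 = $6,280.05
Check: goods available $13,134.55 = COGS $6,854.50 + ending $6,280.05

COGS = $6,854.50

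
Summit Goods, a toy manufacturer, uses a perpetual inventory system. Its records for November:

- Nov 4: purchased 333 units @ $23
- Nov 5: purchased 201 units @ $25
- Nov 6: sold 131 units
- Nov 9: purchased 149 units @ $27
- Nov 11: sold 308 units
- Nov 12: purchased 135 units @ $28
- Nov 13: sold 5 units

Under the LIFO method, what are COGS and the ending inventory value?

COGS = $11,235; ending inventory = $9,252

Nov 6, 131 sold [LIFO — newest first]: 131 @ $25 = $3,275
Nov 11, 308 sold [LIFO — newest first]: 149 @ $27 + 70 @ $25 + 89 @ $23 = $7,820
Nov 13, 5 sold [LIFO — newest first]: 5 @ $28 = $140
Total COGS = $3,275 + $7,820 + $140 = $11,235
Ending inventory: 244 @ $23 + 130 @ $28 = $9,252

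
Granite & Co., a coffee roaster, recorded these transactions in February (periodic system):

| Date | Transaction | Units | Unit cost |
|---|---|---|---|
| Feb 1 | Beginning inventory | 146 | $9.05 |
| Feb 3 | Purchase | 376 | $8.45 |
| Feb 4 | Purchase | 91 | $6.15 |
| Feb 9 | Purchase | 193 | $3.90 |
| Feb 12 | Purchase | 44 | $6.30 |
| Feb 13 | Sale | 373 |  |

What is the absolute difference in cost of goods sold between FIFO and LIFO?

FIFO COGS: 146 @ $9.05 + 227 @ $8.45 = $3,239.45
LIFO COGS: 44 @ $6.30 + 193 @ $3.90 + 91 @ $6.15 + 45 @ $8.45 = $1,969.80
Difference = |$3,239.45 − $1,969.80| = $1,269.65

$1,269.65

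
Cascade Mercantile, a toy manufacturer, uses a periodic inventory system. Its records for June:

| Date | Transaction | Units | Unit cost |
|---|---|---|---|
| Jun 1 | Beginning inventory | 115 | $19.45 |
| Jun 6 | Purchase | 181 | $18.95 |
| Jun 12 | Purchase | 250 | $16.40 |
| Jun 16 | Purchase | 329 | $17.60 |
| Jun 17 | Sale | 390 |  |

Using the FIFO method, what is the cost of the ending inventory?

Jun 17, 390 sold [FIFO — oldest first]: 115 @ $19.45 + 181 @ $18.95 + 94 @ $16.40 = $7,208.30
Ending inventory: 156 @ $16.40 + 329 @ $17.60 = $8,348.80

Ending inventory = $8,348.80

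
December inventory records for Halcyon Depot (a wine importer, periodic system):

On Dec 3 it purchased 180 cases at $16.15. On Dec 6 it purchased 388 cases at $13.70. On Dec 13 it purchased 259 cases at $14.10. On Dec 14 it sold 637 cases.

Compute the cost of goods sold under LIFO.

COGS = $8,830.50

Dec 14, 637 sold [LIFO — newest first]: 259 @ $14.10 + 378 @ $13.70 = $8,830.50
Ending inventory: 180 @ $16.15 + 10 @ $13.70 = $3,044.00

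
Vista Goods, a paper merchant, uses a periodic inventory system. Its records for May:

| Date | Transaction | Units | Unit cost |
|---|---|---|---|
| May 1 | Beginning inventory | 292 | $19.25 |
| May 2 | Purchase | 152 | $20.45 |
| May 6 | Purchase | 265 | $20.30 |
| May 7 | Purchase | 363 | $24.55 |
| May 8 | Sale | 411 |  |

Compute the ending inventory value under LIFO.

Ending inventory = $13,134.50

May 8, 411 sold [LIFO — newest first]: 363 @ $24.55 + 48 @ $20.30 = $9,886.05
Ending inventory: 292 @ $19.25 + 152 @ $20.45 + 217 @ $20.30 = $13,134.50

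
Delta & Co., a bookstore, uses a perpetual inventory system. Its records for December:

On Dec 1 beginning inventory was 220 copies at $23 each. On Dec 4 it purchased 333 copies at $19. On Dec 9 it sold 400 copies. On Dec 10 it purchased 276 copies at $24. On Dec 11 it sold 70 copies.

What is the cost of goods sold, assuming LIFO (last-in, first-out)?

COGS = $9,548

Dec 9, 400 sold [LIFO — newest first]: 333 @ $19 + 67 @ $23 = $7,868
Dec 11, 70 sold [LIFO — newest first]: 70 @ $24 = $1,680
Total COGS = $7,868 + $1,680 = $9,548
Ending inventory: 153 @ $23 + 206 @ $24 = $8,463
Check: goods available $18,011 = COGS $9,548 + ending $8,463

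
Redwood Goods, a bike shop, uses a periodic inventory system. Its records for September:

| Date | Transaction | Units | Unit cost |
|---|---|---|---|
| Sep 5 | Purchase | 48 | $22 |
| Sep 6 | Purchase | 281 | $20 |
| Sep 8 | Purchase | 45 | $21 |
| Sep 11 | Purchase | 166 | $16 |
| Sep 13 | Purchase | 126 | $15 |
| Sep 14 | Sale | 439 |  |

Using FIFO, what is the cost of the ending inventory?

Ending inventory = $3,506

Sep 14, 439 sold [FIFO — oldest first]: 48 @ $22 + 281 @ $20 + 45 @ $21 + 65 @ $16 = $8,661
Ending inventory: 101 @ $16 + 126 @ $15 = $3,506
Check: goods available $12,167 = COGS $8,661 + ending $3,506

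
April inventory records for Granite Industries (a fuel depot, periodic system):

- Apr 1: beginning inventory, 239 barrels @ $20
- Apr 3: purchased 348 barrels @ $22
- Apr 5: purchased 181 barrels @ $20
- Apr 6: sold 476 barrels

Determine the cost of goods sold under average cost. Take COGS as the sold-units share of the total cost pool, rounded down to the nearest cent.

COGS = $9,951.37

Apr 6, sell 476: 476/768 × $16,056.00 → $9,951.37
Ending inventory (cost pool remaining) = $6,104.63
Check: goods available $16,056.00 = COGS $9,951.37 + ending $6,104.63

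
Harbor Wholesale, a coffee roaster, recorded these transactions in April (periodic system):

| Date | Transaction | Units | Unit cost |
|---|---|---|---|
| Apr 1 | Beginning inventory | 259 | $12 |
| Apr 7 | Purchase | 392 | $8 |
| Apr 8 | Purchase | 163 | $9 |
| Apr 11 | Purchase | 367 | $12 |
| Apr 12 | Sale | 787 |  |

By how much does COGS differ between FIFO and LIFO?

$459

FIFO COGS: 259 @ $12 + 392 @ $8 + 136 @ $9 = $7,468
LIFO COGS: 367 @ $12 + 163 @ $9 + 257 @ $8 = $7,927
Difference = |$7,468 − $7,927| = $459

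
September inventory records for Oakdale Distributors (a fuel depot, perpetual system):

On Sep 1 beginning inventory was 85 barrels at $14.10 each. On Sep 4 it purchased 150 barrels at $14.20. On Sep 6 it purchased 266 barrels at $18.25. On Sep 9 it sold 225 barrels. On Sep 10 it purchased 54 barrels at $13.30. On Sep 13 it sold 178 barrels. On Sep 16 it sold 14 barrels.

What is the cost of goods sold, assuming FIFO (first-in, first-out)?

COGS = $6,650.00

Sep 9, 225 sold [FIFO — oldest first]: 85 @ $14.10 + 140 @ $14.20 = $3,186.50
Sep 13, 178 sold [FIFO — oldest first]: 10 @ $14.20 + 168 @ $18.25 = $3,208.00
Sep 16, 14 sold [FIFO — oldest first]: 14 @ $18.25 = $255.50
Total COGS = $3,186.50 + $3,208.00 + $255.50 = $6,650.00
Ending inventory: 84 @ $18.25 + 54 @ $13.30 = $2,251.20
Check: goods available $8,901.20 = COGS $6,650.00 + ending $2,251.20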